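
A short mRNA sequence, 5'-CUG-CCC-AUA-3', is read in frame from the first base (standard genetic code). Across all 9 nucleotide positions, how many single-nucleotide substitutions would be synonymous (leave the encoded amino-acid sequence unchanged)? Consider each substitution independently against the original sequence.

9

Codon 1 (CUG, Leu): 4 synonymous substitutions.
Codon 2 (CCC, Pro): 3 synonymous substitutions.
Codon 3 (AUA, Ile): 2 synonymous substitutions.
Total: 4 + 3 + 2 = 9.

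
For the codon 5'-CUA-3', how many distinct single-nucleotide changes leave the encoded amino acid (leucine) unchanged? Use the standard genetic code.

4

Position 1: UUA → 1 synonymous.
Position 2: none → 0 synonymous.
Position 3: CUU, CUC, CUG → 3 synonymous.
Total: 1 + 0 + 3 = 4.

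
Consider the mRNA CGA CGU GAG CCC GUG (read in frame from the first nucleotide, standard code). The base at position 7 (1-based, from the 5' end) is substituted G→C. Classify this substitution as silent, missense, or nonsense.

Position 7 falls in codon 3: GAG → Glu.
After the substitution the codon is CAG → Gln.
Glu ≠ Gln, so this is a missense mutation.

missense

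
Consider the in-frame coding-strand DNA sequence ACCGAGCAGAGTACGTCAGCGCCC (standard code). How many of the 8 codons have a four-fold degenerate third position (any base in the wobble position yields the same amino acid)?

5

Codon 1 ACC (Thr): third position 4-fold.
Codon 2 GAG (Glu): third position 2-fold.
Codon 3 CAG (Gln): third position 2-fold.
Codon 4 AGT (Ser): third position 2-fold.
Codon 5 ACG (Thr): third position 4-fold.
Codon 6 TCA (Ser): third position 4-fold.
Codon 7 GCG (Ala): third position 4-fold.
Codon 8 CCC (Pro): third position 4-fold.
Four-fold degenerate third positions: 5.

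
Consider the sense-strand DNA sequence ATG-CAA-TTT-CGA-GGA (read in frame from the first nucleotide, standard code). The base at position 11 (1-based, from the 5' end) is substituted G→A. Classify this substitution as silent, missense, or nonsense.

Position 11 falls in codon 4: CGA → Arg.
After the substitution the codon is CAA → Gln.
Arg ≠ Gln, so this is a missense mutation.

missense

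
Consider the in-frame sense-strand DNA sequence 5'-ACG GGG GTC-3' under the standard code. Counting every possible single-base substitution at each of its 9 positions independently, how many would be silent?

9

Codon 1 (ACG, Thr): 3 synonymous substitutions.
Codon 2 (GGG, Gly): 3 synonymous substitutions.
Codon 3 (GTC, Val): 3 synonymous substitutions.
Total: 3 + 3 + 3 = 9.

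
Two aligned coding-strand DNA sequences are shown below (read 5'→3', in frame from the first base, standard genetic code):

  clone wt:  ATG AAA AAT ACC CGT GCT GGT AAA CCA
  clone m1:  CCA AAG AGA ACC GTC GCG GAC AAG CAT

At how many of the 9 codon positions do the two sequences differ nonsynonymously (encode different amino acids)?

5

Codon 1: ATG Met / CCA Pro — nonsynonymous.
Codon 2: AAA Lys / AAG Lys — synonymous.
Codon 3: AAT Asn / AGA Arg — nonsynonymous.
Codon 4: ACC Thr / ACC Thr — identical.
Codon 5: CGT Arg / GTC Val — nonsynonymous.
Codon 6: GCT Ala / GCG Ala — synonymous.
Codon 7: GGT Gly / GAC Asp — nonsynonymous.
Codon 8: AAA Lys / AAG Lys — synonymous.
Codon 9: CCA Pro / CAT His — nonsynonymous.
Nonsynonymous differences: 5.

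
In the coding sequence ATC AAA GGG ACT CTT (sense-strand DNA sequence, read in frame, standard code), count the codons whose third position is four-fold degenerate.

Codon 1 ATC (Ile): third position 3-fold.
Codon 2 AAA (Lys): third position 2-fold.
Codon 3 GGG (Gly): third position 4-fold.
Codon 4 ACT (Thr): third position 4-fold.
Codon 5 CTT (Leu): third position 4-fold.
Four-fold degenerate third positions: 3.

3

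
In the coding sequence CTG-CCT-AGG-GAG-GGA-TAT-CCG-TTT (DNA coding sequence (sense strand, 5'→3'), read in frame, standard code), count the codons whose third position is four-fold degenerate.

4

Codon 1 CTG (Leu): third position 4-fold.
Codon 2 CCT (Pro): third position 4-fold.
Codon 3 AGG (Arg): third position 2-fold.
Codon 4 GAG (Glu): third position 2-fold.
Codon 5 GGA (Gly): third position 4-fold.
Codon 6 TAT (Tyr): third position 2-fold.
Codon 7 CCG (Pro): third position 4-fold.
Codon 8 TTT (Phe): third position 2-fold.
Four-fold degenerate third positions: 4.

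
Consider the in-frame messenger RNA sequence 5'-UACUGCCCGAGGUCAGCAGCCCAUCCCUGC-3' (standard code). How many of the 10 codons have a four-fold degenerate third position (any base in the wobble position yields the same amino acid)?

5

Codon 1 UAC (Tyr): third position 2-fold.
Codon 2 UGC (Cys): third position 2-fold.
Codon 3 CCG (Pro): third position 4-fold.
Codon 4 AGG (Arg): third position 2-fold.
Codon 5 UCA (Ser): third position 4-fold.
Codon 6 GCA (Ala): third position 4-fold.
Codon 7 GCC (Ala): third position 4-fold.
Codon 8 CAU (His): third position 2-fold.
Codon 9 CCC (Pro): third position 4-fold.
Codon 10 UGC (Cys): third position 2-fold.
Four-fold degenerate third positions: 5.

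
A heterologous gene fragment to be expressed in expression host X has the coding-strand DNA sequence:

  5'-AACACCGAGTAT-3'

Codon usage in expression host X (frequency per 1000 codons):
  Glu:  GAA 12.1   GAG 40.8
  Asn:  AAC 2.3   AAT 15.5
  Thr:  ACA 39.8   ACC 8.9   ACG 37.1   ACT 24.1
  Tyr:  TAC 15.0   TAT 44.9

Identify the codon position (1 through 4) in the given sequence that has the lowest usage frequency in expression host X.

1

Codon 1 AAC (Asn): 2.3 per 1000.
Codon 2 ACC (Thr): 8.9 per 1000.
Codon 3 GAG (Glu): 40.8 per 1000.
Codon 4 TAT (Tyr): 44.9 per 1000.
Lowest frequency is 2.3 at codon 1.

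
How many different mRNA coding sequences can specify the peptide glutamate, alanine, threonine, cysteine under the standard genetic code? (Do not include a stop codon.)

Glu: 2 codons.
Ala: 4 codons.
Thr: 4 codons.
Cys: 2 codons.
2 × 4 × 4 × 2 = 64.

64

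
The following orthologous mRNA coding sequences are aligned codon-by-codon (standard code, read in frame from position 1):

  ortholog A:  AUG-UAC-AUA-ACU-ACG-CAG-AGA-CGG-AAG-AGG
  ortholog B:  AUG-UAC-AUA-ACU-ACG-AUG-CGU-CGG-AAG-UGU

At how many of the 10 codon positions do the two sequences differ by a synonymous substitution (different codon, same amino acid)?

1

Codon 1: AUG Met / AUG Met — identical.
Codon 2: UAC Tyr / UAC Tyr — identical.
Codon 3: AUA Ile / AUA Ile — identical.
Codon 4: ACU Thr / ACU Thr — identical.
Codon 5: ACG Thr / ACG Thr — identical.
Codon 6: CAG Gln / AUG Met — nonsynonymous.
Codon 7: AGA Arg / CGU Arg — synonymous.
Codon 8: CGG Arg / CGG Arg — identical.
Codon 9: AAG Lys / AAG Lys — identical.
Codon 10: AGG Arg / UGU Cys — nonsynonymous.
Synonymous differences: 1.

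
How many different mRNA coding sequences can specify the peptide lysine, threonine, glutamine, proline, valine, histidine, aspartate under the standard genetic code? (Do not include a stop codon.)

1024

Lys: 2 codons.
Thr: 4 codons.
Gln: 2 codons.
Pro: 4 codons.
Val: 4 codons.
His: 2 codons.
Asp: 2 codons.
2 × 4 × 2 × 4 × 4 × 2 × 2 = 1024.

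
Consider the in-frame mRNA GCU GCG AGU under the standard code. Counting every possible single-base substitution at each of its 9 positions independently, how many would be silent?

7

Codon 1 (GCU, Ala): 3 synonymous substitutions.
Codon 2 (GCG, Ala): 3 synonymous substitutions.
Codon 3 (AGU, Ser): 1 synonymous substitution.
Total: 3 + 3 + 1 = 7.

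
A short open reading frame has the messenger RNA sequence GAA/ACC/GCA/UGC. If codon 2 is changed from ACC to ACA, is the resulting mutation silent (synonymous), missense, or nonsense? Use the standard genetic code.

silent

Position 6 falls in codon 2: ACC → Thr.
After the substitution the codon is ACA → Thr.
Both encode Thr, so the change is synonymous.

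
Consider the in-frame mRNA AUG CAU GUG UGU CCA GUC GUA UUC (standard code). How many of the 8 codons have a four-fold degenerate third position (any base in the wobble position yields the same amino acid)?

4

Codon 1 AUG (Met): third position 1-fold.
Codon 2 CAU (His): third position 2-fold.
Codon 3 GUG (Val): third position 4-fold.
Codon 4 UGU (Cys): third position 2-fold.
Codon 5 CCA (Pro): third position 4-fold.
Codon 6 GUC (Val): third position 4-fold.
Codon 7 GUA (Val): third position 4-fold.
Codon 8 UUC (Phe): third position 2-fold.
Four-fold degenerate third positions: 4.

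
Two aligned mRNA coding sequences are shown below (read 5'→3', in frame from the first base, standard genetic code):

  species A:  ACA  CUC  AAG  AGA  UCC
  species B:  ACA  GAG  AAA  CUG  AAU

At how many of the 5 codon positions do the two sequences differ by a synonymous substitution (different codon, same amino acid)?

Codon 1: ACA Thr / ACA Thr — identical.
Codon 2: CUC Leu / GAG Glu — nonsynonymous.
Codon 3: AAG Lys / AAA Lys — synonymous.
Codon 4: AGA Arg / CUG Leu — nonsynonymous.
Codon 5: UCC Ser / AAU Asn — nonsynonymous.
Synonymous differences: 1.

1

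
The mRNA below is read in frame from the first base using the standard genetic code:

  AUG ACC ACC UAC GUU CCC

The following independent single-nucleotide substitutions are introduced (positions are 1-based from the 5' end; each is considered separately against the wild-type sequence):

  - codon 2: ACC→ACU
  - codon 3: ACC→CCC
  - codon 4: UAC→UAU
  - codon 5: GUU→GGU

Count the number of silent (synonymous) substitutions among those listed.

2

Codon 2: ACC (Thr) → ACU (Thr) — synonymous.
Codon 3: ACC (Thr) → CCC (Pro) — missense.
Codon 4: UAC (Tyr) → UAU (Tyr) — synonymous.
Codon 5: GUU (Val) → GGU (Gly) — missense.
Synonymous: 2 of 4.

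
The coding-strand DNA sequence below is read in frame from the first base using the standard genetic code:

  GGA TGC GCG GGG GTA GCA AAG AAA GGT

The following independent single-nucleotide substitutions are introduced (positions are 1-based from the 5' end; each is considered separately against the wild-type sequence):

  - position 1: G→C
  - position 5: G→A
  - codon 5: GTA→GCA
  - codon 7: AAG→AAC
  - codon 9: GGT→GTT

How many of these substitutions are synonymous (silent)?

0

Codon 1: GGA (Gly) → CGA (Arg) — missense.
Codon 2: TGC (Cys) → TAC (Tyr) — missense.
Codon 5: GTA (Val) → GCA (Ala) — missense.
Codon 7: AAG (Lys) → AAC (Asn) — missense.
Codon 9: GGT (Gly) → GTT (Val) — missense.
Synonymous: 0 of 5.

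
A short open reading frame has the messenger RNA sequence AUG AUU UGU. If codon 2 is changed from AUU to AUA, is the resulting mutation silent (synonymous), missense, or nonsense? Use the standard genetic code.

Position 6 falls in codon 2: AUU → Ile.
After the substitution the codon is AUA → Ile.
Both encode Ile, so the change is synonymous.

silent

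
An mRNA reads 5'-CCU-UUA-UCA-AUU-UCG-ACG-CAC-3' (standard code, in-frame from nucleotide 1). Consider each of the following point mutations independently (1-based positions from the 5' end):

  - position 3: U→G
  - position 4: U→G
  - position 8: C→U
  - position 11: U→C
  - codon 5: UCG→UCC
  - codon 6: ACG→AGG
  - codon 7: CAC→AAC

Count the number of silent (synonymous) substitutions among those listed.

Codon 1: CCU (Pro) → CCG (Pro) — synonymous.
Codon 2: UUA (Leu) → GUA (Val) — missense.
Codon 3: UCA (Ser) → UUA (Leu) — missense.
Codon 4: AUU (Ile) → ACU (Thr) — missense.
Codon 5: UCG (Ser) → UCC (Ser) — synonymous.
Codon 6: ACG (Thr) → AGG (Arg) — missense.
Codon 7: CAC (His) → AAC (Asn) — missense.
Synonymous: 2 of 7.

2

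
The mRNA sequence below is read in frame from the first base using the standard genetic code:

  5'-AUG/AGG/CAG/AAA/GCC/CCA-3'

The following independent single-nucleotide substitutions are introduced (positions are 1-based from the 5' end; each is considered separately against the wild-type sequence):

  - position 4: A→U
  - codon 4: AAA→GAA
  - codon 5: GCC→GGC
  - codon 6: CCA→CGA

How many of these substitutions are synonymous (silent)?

0

Codon 2: AGG (Arg) → UGG (Trp) — missense.
Codon 4: AAA (Lys) → GAA (Glu) — missense.
Codon 5: GCC (Ala) → GGC (Gly) — missense.
Codon 6: CCA (Pro) → CGA (Arg) — missense.
Synonymous: 0 of 4.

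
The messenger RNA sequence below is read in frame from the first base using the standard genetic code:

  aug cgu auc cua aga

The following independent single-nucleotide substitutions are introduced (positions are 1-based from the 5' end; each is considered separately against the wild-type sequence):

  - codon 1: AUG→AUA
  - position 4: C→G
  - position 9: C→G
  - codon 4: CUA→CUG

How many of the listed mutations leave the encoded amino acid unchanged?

Codon 1: AUG (Met) → AUA (Ile) — missense.
Codon 2: CGU (Arg) → GGU (Gly) — missense.
Codon 3: AUC (Ile) → AUG (Met) — missense.
Codon 4: CUA (Leu) → CUG (Leu) — synonymous.
Synonymous: 1 of 4.

1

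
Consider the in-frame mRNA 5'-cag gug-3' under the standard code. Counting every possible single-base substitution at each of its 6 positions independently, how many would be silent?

4

Codon 1 (CAG, Gln): 1 synonymous substitution.
Codon 2 (GUG, Val): 3 synonymous substitutions.
Total: 1 + 3 = 4.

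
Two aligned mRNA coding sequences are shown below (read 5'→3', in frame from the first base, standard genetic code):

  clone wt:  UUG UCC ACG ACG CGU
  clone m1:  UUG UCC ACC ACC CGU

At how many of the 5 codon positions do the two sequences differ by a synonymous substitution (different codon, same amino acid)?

2

Codon 1: UUG Leu / UUG Leu — identical.
Codon 2: UCC Ser / UCC Ser — identical.
Codon 3: ACG Thr / ACC Thr — synonymous.
Codon 4: ACG Thr / ACC Thr — synonymous.
Codon 5: CGU Arg / CGU Arg — identical.
Synonymous differences: 2.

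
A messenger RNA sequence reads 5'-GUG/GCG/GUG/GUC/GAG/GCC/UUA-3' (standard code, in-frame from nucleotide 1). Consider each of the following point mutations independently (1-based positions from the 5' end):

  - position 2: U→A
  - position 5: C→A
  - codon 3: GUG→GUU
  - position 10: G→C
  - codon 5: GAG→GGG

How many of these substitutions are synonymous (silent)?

1

Codon 1: GUG (Val) → GAG (Glu) — missense.
Codon 2: GCG (Ala) → GAG (Glu) — missense.
Codon 3: GUG (Val) → GUU (Val) — synonymous.
Codon 4: GUC (Val) → CUC (Leu) — missense.
Codon 5: GAG (Glu) → GGG (Gly) — missense.
Synonymous: 1 of 5.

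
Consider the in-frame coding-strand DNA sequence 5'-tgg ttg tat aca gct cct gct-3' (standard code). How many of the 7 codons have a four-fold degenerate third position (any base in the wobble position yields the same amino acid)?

Codon 1 TGG (Trp): third position 1-fold.
Codon 2 TTG (Leu): third position 2-fold.
Codon 3 TAT (Tyr): third position 2-fold.
Codon 4 ACA (Thr): third position 4-fold.
Codon 5 GCT (Ala): third position 4-fold.
Codon 6 CCT (Pro): third position 4-fold.
Codon 7 GCT (Ala): third position 4-fold.
Four-fold degenerate third positions: 4.

4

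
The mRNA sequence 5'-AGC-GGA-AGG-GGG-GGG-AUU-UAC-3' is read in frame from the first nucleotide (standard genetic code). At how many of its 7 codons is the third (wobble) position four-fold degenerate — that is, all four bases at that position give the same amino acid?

3

Codon 1 AGC (Ser): third position 2-fold.
Codon 2 GGA (Gly): third position 4-fold.
Codon 3 AGG (Arg): third position 2-fold.
Codon 4 GGG (Gly): third position 4-fold.
Codon 5 GGG (Gly): third position 4-fold.
Codon 6 AUU (Ile): third position 3-fold.
Codon 7 UAC (Tyr): third position 2-fold.
Four-fold degenerate third positions: 3.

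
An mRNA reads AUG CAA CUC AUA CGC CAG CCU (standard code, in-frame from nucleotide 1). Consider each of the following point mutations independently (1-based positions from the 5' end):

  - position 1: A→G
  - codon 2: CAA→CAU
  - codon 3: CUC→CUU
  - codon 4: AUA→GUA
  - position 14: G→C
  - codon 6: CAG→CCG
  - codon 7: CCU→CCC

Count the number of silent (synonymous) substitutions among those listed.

2

Codon 1: AUG (Met) → GUG (Val) — missense.
Codon 2: CAA (Gln) → CAU (His) — missense.
Codon 3: CUC (Leu) → CUU (Leu) — synonymous.
Codon 4: AUA (Ile) → GUA (Val) — missense.
Codon 5: CGC (Arg) → CCC (Pro) — missense.
Codon 6: CAG (Gln) → CCG (Pro) — missense.
Codon 7: CCU (Pro) → CCC (Pro) — synonymous.
Synonymous: 2 of 7.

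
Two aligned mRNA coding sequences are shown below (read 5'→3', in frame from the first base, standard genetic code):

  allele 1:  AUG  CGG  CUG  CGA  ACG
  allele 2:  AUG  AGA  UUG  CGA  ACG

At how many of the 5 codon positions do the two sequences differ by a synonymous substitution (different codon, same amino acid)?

2

Codon 1: AUG Met / AUG Met — identical.
Codon 2: CGG Arg / AGA Arg — synonymous.
Codon 3: CUG Leu / UUG Leu — synonymous.
Codon 4: CGA Arg / CGA Arg — identical.
Codon 5: ACG Thr / ACG Thr — identical.
Synonymous differences: 2.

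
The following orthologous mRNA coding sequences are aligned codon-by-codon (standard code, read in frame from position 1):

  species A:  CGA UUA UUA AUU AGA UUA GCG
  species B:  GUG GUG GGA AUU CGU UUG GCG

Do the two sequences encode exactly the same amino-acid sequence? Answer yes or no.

Codon 1: CGA Arg / GUG Val — nonsynonymous.
Codon 2: UUA Leu / GUG Val — nonsynonymous.
Codon 3: UUA Leu / GGA Gly — nonsynonymous.
Codon 4: AUU Ile / AUU Ile — identical.
Codon 5: AGA Arg / CGU Arg — synonymous.
Codon 6: UUA Leu / UUG Leu — synonymous.
Codon 7: GCG Ala / GCG Ala — identical.
Nonsynonymous differences: 3 → different protein.

no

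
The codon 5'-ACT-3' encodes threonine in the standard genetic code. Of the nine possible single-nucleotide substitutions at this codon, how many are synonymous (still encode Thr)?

Position 1: none → 0 synonymous.
Position 2: none → 0 synonymous.
Position 3: ACC, ACA, ACG → 3 synonymous.
Total: 0 + 0 + 3 = 3.

3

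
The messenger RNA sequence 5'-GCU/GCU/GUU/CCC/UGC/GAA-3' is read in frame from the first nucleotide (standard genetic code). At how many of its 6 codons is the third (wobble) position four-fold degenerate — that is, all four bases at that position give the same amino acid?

4

Codon 1 GCU (Ala): third position 4-fold.
Codon 2 GCU (Ala): third position 4-fold.
Codon 3 GUU (Val): third position 4-fold.
Codon 4 CCC (Pro): third position 4-fold.
Codon 5 UGC (Cys): third position 2-fold.
Codon 6 GAA (Glu): third position 2-fold.
Four-fold degenerate third positions: 4.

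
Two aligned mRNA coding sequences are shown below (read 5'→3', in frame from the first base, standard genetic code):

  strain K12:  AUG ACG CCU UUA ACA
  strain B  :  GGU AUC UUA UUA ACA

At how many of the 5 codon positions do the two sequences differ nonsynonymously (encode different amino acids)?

Codon 1: AUG Met / GGU Gly — nonsynonymous.
Codon 2: ACG Thr / AUC Ile — nonsynonymous.
Codon 3: CCU Pro / UUA Leu — nonsynonymous.
Codon 4: UUA Leu / UUA Leu — identical.
Codon 5: ACA Thr / ACA Thr — identical.
Nonsynonymous differences: 3.

3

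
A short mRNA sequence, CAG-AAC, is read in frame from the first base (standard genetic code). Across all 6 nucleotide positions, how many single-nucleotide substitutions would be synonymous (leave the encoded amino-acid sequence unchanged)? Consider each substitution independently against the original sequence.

Codon 1 (CAG, Gln): 1 synonymous substitution.
Codon 2 (AAC, Asn): 1 synonymous substitution.
Total: 1 + 1 = 2.

2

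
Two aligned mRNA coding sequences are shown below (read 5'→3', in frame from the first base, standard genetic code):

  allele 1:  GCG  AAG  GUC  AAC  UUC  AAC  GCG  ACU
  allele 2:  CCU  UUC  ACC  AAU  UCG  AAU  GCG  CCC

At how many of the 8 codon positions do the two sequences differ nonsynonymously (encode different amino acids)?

Codon 1: GCG Ala / CCU Pro — nonsynonymous.
Codon 2: AAG Lys / UUC Phe — nonsynonymous.
Codon 3: GUC Val / ACC Thr — nonsynonymous.
Codon 4: AAC Asn / AAU Asn — synonymous.
Codon 5: UUC Phe / UCG Ser — nonsynonymous.
Codon 6: AAC Asn / AAU Asn — synonymous.
Codon 7: GCG Ala / GCG Ala — identical.
Codon 8: ACU Thr / CCC Pro — nonsynonymous.
Nonsynonymous differences: 5.

5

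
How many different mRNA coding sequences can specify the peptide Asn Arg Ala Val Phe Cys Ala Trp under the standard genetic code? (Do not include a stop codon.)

Asn: 2 codons.
Arg: 6 codons.
Ala: 4 codons.
Val: 4 codons.
Phe: 2 codons.
Cys: 2 codons.
Ala: 4 codons.
Trp: 1 codon.
2 × 6 × 4 × 4 × 2 × 2 × 4 × 1 = 3072.

3072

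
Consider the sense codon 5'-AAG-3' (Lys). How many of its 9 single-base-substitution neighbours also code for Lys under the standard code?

Position 1: none → 0 synonymous.
Position 2: none → 0 synonymous.
Position 3: AAA → 1 synonymous.
Total: 0 + 0 + 1 = 1.

1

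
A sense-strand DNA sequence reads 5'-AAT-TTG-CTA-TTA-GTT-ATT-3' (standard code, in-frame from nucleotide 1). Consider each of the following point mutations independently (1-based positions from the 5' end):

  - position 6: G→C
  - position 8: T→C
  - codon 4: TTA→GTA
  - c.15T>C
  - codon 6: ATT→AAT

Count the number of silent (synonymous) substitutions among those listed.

1

Codon 2: TTG (Leu) → TTC (Phe) — missense.
Codon 3: CTA (Leu) → CCA (Pro) — missense.
Codon 4: TTA (Leu) → GTA (Val) — missense.
Codon 5: GTT (Val) → GTC (Val) — synonymous.
Codon 6: ATT (Ile) → AAT (Asn) — missense.
Synonymous: 1 of 5.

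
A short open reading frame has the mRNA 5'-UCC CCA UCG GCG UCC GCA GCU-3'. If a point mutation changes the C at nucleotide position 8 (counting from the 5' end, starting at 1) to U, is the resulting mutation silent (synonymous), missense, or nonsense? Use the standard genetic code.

missense

Position 8 falls in codon 3: UCG → Ser.
After the substitution the codon is UUG → Leu.
Ser ≠ Leu, so this is a missense mutation.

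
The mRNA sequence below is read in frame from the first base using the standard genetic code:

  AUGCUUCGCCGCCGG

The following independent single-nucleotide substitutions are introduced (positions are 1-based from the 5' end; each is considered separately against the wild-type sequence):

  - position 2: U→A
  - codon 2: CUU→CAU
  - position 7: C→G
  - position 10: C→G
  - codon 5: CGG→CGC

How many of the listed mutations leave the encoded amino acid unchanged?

Codon 1: AUG (Met) → AAG (Lys) — missense.
Codon 2: CUU (Leu) → CAU (His) — missense.
Codon 3: CGC (Arg) → GGC (Gly) — missense.
Codon 4: CGC (Arg) → GGC (Gly) — missense.
Codon 5: CGG (Arg) → CGC (Arg) — synonymous.
Synonymous: 1 of 5.

1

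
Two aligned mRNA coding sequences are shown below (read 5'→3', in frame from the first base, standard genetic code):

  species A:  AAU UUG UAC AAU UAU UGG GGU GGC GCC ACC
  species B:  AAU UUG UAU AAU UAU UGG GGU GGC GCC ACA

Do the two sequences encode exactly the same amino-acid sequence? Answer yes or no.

Codon 1: AAU Asn / AAU Asn — identical.
Codon 2: UUG Leu / UUG Leu — identical.
Codon 3: UAC Tyr / UAU Tyr — synonymous.
Codon 4: AAU Asn / AAU Asn — identical.
Codon 5: UAU Tyr / UAU Tyr — identical.
Codon 6: UGG Trp / UGG Trp — identical.
Codon 7: GGU Gly / GGU Gly — identical.
Codon 8: GGC Gly / GGC Gly — identical.
Codon 9: GCC Ala / GCC Ala — identical.
Codon 10: ACC Thr / ACA Thr — synonymous.
Nonsynonymous differences: 0 → same protein.

yes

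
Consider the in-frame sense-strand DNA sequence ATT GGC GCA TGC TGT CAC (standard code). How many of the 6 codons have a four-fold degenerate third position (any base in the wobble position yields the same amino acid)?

Codon 1 ATT (Ile): third position 3-fold.
Codon 2 GGC (Gly): third position 4-fold.
Codon 3 GCA (Ala): third position 4-fold.
Codon 4 TGC (Cys): third position 2-fold.
Codon 5 TGT (Cys): third position 2-fold.
Codon 6 CAC (His): third position 2-fold.
Four-fold degenerate third positions: 2.

2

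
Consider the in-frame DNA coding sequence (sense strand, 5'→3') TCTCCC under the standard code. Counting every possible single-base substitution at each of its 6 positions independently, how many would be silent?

6

Codon 1 (TCT, Ser): 3 synonymous substitutions.
Codon 2 (CCC, Pro): 3 synonymous substitutions.
Total: 3 + 3 = 6.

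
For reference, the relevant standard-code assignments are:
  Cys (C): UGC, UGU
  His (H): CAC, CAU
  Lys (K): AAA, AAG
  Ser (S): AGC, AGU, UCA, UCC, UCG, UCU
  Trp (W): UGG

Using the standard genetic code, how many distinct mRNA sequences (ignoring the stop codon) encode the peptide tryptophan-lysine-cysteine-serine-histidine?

Trp: 1 codon.
Lys: 2 codons.
Cys: 2 codons.
Ser: 6 codons.
His: 2 codons.
1 × 2 × 2 × 6 × 2 = 48.

48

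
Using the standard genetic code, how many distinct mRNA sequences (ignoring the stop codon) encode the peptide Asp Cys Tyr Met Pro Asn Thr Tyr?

512

Asp: 2 codons.
Cys: 2 codons.
Tyr: 2 codons.
Met: 1 codon.
Pro: 4 codons.
Asn: 2 codons.
Thr: 4 codons.
Tyr: 2 codons.
2 × 2 × 2 × 1 × 4 × 2 × 4 × 2 = 512.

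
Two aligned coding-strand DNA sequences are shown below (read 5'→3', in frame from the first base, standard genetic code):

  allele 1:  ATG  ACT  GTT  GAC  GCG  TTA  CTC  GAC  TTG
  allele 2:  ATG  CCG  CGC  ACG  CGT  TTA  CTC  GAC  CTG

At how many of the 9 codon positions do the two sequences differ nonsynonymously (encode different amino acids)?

Codon 1: ATG Met / ATG Met — identical.
Codon 2: ACT Thr / CCG Pro — nonsynonymous.
Codon 3: GTT Val / CGC Arg — nonsynonymous.
Codon 4: GAC Asp / ACG Thr — nonsynonymous.
Codon 5: GCG Ala / CGT Arg — nonsynonymous.
Codon 6: TTA Leu / TTA Leu — identical.
Codon 7: CTC Leu / CTC Leu — identical.
Codon 8: GAC Asp / GAC Asp — identical.
Codon 9: TTG Leu / CTG Leu — synonymous.
Nonsynonymous differences: 4.

4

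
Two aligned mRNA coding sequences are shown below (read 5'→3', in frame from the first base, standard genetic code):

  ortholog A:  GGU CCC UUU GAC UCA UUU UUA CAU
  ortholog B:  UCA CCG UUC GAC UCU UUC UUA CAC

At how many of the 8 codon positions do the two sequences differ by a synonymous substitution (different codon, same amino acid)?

5

Codon 1: GGU Gly / UCA Ser — nonsynonymous.
Codon 2: CCC Pro / CCG Pro — synonymous.
Codon 3: UUU Phe / UUC Phe — synonymous.
Codon 4: GAC Asp / GAC Asp — identical.
Codon 5: UCA Ser / UCU Ser — synonymous.
Codon 6: UUU Phe / UUC Phe — synonymous.
Codon 7: UUA Leu / UUA Leu — identical.
Codon 8: CAU His / CAC His — synonymous.
Synonymous differences: 5.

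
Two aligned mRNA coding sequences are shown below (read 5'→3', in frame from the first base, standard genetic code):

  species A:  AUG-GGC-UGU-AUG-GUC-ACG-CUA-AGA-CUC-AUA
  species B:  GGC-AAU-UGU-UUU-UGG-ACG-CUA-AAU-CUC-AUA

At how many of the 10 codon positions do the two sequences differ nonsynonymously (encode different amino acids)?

5

Codon 1: AUG Met / GGC Gly — nonsynonymous.
Codon 2: GGC Gly / AAU Asn — nonsynonymous.
Codon 3: UGU Cys / UGU Cys — identical.
Codon 4: AUG Met / UUU Phe — nonsynonymous.
Codon 5: GUC Val / UGG Trp — nonsynonymous.
Codon 6: ACG Thr / ACG Thr — identical.
Codon 7: CUA Leu / CUA Leu — identical.
Codon 8: AGA Arg / AAU Asn — nonsynonymous.
Codon 9: CUC Leu / CUC Leu — identical.
Codon 10: AUA Ile / AUA Ile — identical.
Nonsynonymous differences: 5.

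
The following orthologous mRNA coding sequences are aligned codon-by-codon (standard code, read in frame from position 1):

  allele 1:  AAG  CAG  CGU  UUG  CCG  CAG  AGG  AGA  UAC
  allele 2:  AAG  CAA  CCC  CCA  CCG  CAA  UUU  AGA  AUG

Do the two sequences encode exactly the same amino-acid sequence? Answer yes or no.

no

Codon 1: AAG Lys / AAG Lys — identical.
Codon 2: CAG Gln / CAA Gln — synonymous.
Codon 3: CGU Arg / CCC Pro — nonsynonymous.
Codon 4: UUG Leu / CCA Pro — nonsynonymous.
Codon 5: CCG Pro / CCG Pro — identical.
Codon 6: CAG Gln / CAA Gln — synonymous.
Codon 7: AGG Arg / UUU Phe — nonsynonymous.
Codon 8: AGA Arg / AGA Arg — identical.
Codon 9: UAC Tyr / AUG Met — nonsynonymous.
Nonsynonymous differences: 4 → different protein.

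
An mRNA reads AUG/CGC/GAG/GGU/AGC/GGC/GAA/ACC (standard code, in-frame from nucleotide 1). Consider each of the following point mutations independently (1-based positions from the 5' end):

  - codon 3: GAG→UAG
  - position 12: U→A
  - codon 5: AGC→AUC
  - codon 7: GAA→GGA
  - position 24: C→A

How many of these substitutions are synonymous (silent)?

Codon 3: GAG (Glu) → UAG (Stop) — nonsense.
Codon 4: GGU (Gly) → GGA (Gly) — synonymous.
Codon 5: AGC (Ser) → AUC (Ile) — missense.
Codon 7: GAA (Glu) → GGA (Gly) — missense.
Codon 8: ACC (Thr) → ACA (Thr) — synonymous.
Synonymous: 2 of 5.

2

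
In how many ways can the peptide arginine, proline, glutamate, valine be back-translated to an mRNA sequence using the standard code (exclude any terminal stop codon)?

192

Arg: 6 codons.
Pro: 4 codons.
Glu: 2 codons.
Val: 4 codons.
6 × 4 × 2 × 4 = 192.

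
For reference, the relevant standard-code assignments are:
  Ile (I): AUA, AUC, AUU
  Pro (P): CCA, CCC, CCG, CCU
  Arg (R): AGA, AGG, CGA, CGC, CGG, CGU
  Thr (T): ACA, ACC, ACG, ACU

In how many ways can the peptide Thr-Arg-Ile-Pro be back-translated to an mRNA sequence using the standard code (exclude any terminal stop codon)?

Thr: 4 codons.
Arg: 6 codons.
Ile: 3 codons.
Pro: 4 codons.
4 × 6 × 3 × 4 = 288.

288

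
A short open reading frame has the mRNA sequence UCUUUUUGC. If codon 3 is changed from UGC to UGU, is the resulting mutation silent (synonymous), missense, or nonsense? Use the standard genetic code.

Position 9 falls in codon 3: UGC → Cys.
After the substitution the codon is UGU → Cys.
Both encode Cys, so the change is synonymous.

silent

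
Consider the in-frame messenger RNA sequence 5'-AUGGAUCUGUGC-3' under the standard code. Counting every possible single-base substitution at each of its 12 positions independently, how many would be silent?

6

Codon 1 (AUG, Met): 0 synonymous substitutions.
Codon 2 (GAU, Asp): 1 synonymous substitution.
Codon 3 (CUG, Leu): 4 synonymous substitutions.
Codon 4 (UGC, Cys): 1 synonymous substitution.
Total: 0 + 1 + 4 + 1 = 6.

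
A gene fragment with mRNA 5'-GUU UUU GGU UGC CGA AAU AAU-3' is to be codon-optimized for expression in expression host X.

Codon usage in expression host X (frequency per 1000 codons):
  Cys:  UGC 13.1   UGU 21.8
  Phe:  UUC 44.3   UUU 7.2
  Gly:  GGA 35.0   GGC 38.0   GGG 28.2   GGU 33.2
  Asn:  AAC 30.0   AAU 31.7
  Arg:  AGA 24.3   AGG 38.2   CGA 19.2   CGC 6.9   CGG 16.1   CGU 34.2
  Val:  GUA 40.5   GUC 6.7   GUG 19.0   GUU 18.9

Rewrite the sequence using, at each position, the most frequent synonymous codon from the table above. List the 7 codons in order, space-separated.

GUA UUC GGC UGU AGG AAU AAU

Codon 1 (Val): best is GUA at 40.5.
Codon 2 (Phe): best is UUC at 44.3.
Codon 3 (Gly): best is GGC at 38.0.
Codon 4 (Cys): best is UGU at 21.8.
Codon 5 (Arg): best is AGG at 38.2.
Codon 6 (Asn): best is AAU at 31.7.
Codon 7 (Asn): best is AAU at 31.7.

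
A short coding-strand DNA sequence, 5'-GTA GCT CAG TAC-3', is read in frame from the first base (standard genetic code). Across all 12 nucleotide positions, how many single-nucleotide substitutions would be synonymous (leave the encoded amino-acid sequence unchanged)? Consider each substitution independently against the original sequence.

Codon 1 (GTA, Val): 3 synonymous substitutions.
Codon 2 (GCT, Ala): 3 synonymous substitutions.
Codon 3 (CAG, Gln): 1 synonymous substitution.
Codon 4 (TAC, Tyr): 1 synonymous substitution.
Total: 3 + 3 + 1 + 1 = 8.

8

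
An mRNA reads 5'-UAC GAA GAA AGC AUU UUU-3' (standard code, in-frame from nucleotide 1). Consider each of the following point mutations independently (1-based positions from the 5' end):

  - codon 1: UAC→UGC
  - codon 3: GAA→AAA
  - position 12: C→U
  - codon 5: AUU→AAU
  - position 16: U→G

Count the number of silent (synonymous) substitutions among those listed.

Codon 1: UAC (Tyr) → UGC (Cys) — missense.
Codon 3: GAA (Glu) → AAA (Lys) — missense.
Codon 4: AGC (Ser) → AGU (Ser) — synonymous.
Codon 5: AUU (Ile) → AAU (Asn) — missense.
Codon 6: UUU (Phe) → GUU (Val) — missense.
Synonymous: 1 of 5.

1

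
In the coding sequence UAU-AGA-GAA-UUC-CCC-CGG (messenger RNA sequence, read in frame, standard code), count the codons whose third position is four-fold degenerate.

Codon 1 UAU (Tyr): third position 2-fold.
Codon 2 AGA (Arg): third position 2-fold.
Codon 3 GAA (Glu): third position 2-fold.
Codon 4 UUC (Phe): third position 2-fold.
Codon 5 CCC (Pro): third position 4-fold.
Codon 6 CGG (Arg): third position 4-fold.
Four-fold degenerate third positions: 2.

2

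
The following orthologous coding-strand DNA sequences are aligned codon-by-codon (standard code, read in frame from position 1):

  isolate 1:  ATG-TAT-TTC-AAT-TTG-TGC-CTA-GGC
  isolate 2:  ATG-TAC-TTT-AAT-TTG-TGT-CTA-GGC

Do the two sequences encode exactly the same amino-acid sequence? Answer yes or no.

Codon 1: ATG Met / ATG Met — identical.
Codon 2: TAT Tyr / TAC Tyr — synonymous.
Codon 3: TTC Phe / TTT Phe — synonymous.
Codon 4: AAT Asn / AAT Asn — identical.
Codon 5: TTG Leu / TTG Leu — identical.
Codon 6: TGC Cys / TGT Cys — synonymous.
Codon 7: CTA Leu / CTA Leu — identical.
Codon 8: GGC Gly / GGC Gly — identical.
Nonsynonymous differences: 0 → same protein.

yes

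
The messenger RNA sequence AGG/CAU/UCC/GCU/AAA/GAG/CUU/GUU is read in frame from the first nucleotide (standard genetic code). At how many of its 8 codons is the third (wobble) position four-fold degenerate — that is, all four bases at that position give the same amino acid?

Codon 1 AGG (Arg): third position 2-fold.
Codon 2 CAU (His): third position 2-fold.
Codon 3 UCC (Ser): third position 4-fold.
Codon 4 GCU (Ala): third position 4-fold.
Codon 5 AAA (Lys): third position 2-fold.
Codon 6 GAG (Glu): third position 2-fold.
Codon 7 CUU (Leu): third position 4-fold.
Codon 8 GUU (Val): third position 4-fold.
Four-fold degenerate third positions: 4.

4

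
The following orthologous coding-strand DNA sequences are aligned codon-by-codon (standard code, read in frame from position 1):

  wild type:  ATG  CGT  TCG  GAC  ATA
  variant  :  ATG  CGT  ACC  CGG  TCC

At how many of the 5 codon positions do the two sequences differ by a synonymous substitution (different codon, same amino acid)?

0

Codon 1: ATG Met / ATG Met — identical.
Codon 2: CGT Arg / CGT Arg — identical.
Codon 3: TCG Ser / ACC Thr — nonsynonymous.
Codon 4: GAC Asp / CGG Arg — nonsynonymous.
Codon 5: ATA Ile / TCC Ser — nonsynonymous.
Synonymous differences: 0.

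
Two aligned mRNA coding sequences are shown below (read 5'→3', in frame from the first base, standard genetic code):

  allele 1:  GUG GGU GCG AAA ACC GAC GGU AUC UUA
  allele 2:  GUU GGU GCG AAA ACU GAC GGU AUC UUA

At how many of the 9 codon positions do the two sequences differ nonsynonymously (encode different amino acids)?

Codon 1: GUG Val / GUU Val — synonymous.
Codon 2: GGU Gly / GGU Gly — identical.
Codon 3: GCG Ala / GCG Ala — identical.
Codon 4: AAA Lys / AAA Lys — identical.
Codon 5: ACC Thr / ACU Thr — synonymous.
Codon 6: GAC Asp / GAC Asp — identical.
Codon 7: GGU Gly / GGU Gly — identical.
Codon 8: AUC Ile / AUC Ile — identical.
Codon 9: UUA Leu / UUA Leu — identical.
Nonsynonymous differences: 0.

0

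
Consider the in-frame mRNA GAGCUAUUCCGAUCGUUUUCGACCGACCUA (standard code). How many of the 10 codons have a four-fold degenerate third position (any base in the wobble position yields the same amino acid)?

6

Codon 1 GAG (Glu): third position 2-fold.
Codon 2 CUA (Leu): third position 4-fold.
Codon 3 UUC (Phe): third position 2-fold.
Codon 4 CGA (Arg): third position 4-fold.
Codon 5 UCG (Ser): third position 4-fold.
Codon 6 UUU (Phe): third position 2-fold.
Codon 7 UCG (Ser): third position 4-fold.
Codon 8 ACC (Thr): third position 4-fold.
Codon 9 GAC (Asp): third position 2-fold.
Codon 10 CUA (Leu): third position 4-fold.
Four-fold degenerate third positions: 6.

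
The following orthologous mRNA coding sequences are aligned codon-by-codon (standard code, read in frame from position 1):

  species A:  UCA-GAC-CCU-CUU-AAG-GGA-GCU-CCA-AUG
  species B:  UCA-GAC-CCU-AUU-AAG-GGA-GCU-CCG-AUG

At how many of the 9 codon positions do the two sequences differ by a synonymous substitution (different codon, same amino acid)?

Codon 1: UCA Ser / UCA Ser — identical.
Codon 2: GAC Asp / GAC Asp — identical.
Codon 3: CCU Pro / CCU Pro — identical.
Codon 4: CUU Leu / AUU Ile — nonsynonymous.
Codon 5: AAG Lys / AAG Lys — identical.
Codon 6: GGA Gly / GGA Gly — identical.
Codon 7: GCU Ala / GCU Ala — identical.
Codon 8: CCA Pro / CCG Pro — synonymous.
Codon 9: AUG Met / AUG Met — identical.
Synonymous differences: 1.

1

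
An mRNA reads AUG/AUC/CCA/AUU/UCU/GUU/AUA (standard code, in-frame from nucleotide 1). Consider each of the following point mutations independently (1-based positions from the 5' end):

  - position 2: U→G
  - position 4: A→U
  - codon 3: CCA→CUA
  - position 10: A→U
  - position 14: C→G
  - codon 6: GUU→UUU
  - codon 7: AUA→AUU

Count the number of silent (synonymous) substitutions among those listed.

1

Codon 1: AUG (Met) → AGG (Arg) — missense.
Codon 2: AUC (Ile) → UUC (Phe) — missense.
Codon 3: CCA (Pro) → CUA (Leu) — missense.
Codon 4: AUU (Ile) → UUU (Phe) — missense.
Codon 5: UCU (Ser) → UGU (Cys) — missense.
Codon 6: GUU (Val) → UUU (Phe) — missense.
Codon 7: AUA (Ile) → AUU (Ile) — synonymous.
Synonymous: 1 of 7.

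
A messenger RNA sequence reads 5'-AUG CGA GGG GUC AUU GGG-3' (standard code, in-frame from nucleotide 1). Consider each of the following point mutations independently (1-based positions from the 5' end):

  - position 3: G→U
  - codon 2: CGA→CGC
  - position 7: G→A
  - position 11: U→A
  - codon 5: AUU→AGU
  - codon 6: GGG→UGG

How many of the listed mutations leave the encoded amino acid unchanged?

1

Codon 1: AUG (Met) → AUU (Ile) — missense.
Codon 2: CGA (Arg) → CGC (Arg) — synonymous.
Codon 3: GGG (Gly) → AGG (Arg) — missense.
Codon 4: GUC (Val) → GAC (Asp) — missense.
Codon 5: AUU (Ile) → AGU (Ser) — missense.
Codon 6: GGG (Gly) → UGG (Trp) — missense.
Synonymous: 1 of 6.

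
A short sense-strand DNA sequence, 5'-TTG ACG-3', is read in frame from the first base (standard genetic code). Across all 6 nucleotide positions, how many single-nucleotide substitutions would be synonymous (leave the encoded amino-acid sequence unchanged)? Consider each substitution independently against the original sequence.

Codon 1 (TTG, Leu): 2 synonymous substitutions.
Codon 2 (ACG, Thr): 3 synonymous substitutions.
Total: 2 + 3 = 5.

5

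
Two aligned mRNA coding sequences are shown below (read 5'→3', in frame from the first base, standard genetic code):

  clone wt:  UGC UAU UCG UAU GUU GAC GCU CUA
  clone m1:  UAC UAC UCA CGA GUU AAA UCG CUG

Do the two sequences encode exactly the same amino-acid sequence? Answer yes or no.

Codon 1: UGC Cys / UAC Tyr — nonsynonymous.
Codon 2: UAU Tyr / UAC Tyr — synonymous.
Codon 3: UCG Ser / UCA Ser — synonymous.
Codon 4: UAU Tyr / CGA Arg — nonsynonymous.
Codon 5: GUU Val / GUU Val — identical.
Codon 6: GAC Asp / AAA Lys — nonsynonymous.
Codon 7: GCU Ala / UCG Ser — nonsynonymous.
Codon 8: CUA Leu / CUG Leu — synonymous.
Nonsynonymous differences: 4 → different protein.

no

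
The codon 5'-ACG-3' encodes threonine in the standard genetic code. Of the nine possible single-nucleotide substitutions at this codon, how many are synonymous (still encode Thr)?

Position 1: none → 0 synonymous.
Position 2: none → 0 synonymous.
Position 3: ACU, ACC, ACA → 3 synonymous.
Total: 0 + 0 + 3 = 3.

3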